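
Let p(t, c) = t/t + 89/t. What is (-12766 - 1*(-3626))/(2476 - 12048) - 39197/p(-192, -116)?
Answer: -18009061477/246479 ≈ -73065.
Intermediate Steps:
p(t, c) = 1 + 89/t
(-12766 - 1*(-3626))/(2476 - 12048) - 39197/p(-192, -116) = (-12766 - 1*(-3626))/(2476 - 12048) - 39197*(-192/(89 - 192)) = (-12766 + 3626)/(-9572) - 39197/((-1/192*(-103))) = -9140*(-1/9572) - 39197/103/192 = 2285/2393 - 39197*192/103 = 2285/2393 - 7525824/103 = -18009061477/246479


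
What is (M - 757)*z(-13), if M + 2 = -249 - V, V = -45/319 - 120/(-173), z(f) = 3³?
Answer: -1502792757/55187 ≈ -27231.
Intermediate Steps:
z(f) = 27
V = 30495/55187 (V = -45*1/319 - 120*(-1/173) = -45/319 + 120/173 = 30495/55187 ≈ 0.55258)
M = -13882432/55187 (M = -2 + (-249 - 1*30495/55187) = -2 + (-249 - 30495/55187) = -2 - 13772058/55187 = -13882432/55187 ≈ -251.55)
(M - 757)*z(-13) = (-13882432/55187 - 757)*27 = -55658991/55187*27 = -1502792757/55187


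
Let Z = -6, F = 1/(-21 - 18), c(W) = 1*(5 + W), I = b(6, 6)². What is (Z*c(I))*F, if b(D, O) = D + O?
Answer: 298/13 ≈ 22.923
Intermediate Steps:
I = 144 (I = (6 + 6)² = 12² = 144)
c(W) = 5 + W
F = -1/39 (F = 1/(-39) = -1/39 ≈ -0.025641)
(Z*c(I))*F = -6*(5 + 144)*(-1/39) = -6*149*(-1/39) = -894*(-1/39) = 298/13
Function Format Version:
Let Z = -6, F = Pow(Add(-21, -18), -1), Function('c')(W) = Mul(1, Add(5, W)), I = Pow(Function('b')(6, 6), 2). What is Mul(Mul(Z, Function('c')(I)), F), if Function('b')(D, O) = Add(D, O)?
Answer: Rational(298, 13) ≈ 22.923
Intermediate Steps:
I = 144 (I = Pow(Add(6, 6), 2) = Pow(12, 2) = 144)
Function('c')(W) = Add(5, W)
F = Rational(-1, 39) (F = Pow(-39, -1) = Rational(-1, 39) ≈ -0.025641)
Mul(Mul(Z, Function('c')(I)), F) = Mul(Mul(-6, Add(5, 144)), Rational(-1, 39)) = Mul(Mul(-6, 149), Rational(-1, 39)) = Mul(-894, Rational(-1, 39)) = Rational(298, 13)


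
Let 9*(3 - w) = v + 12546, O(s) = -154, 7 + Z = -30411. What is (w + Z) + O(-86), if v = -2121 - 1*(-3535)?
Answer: -289081/9 ≈ -32120.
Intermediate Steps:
Z = -30418 (Z = -7 - 30411 = -30418)
v = 1414 (v = -2121 + 3535 = 1414)
w = -13933/9 (w = 3 - (1414 + 12546)/9 = 3 - ⅑*13960 = 3 - 13960/9 = -13933/9 ≈ -1548.1)
(w + Z) + O(-86) = (-13933/9 - 30418) - 154 = -287695/9 - 154 = -289081/9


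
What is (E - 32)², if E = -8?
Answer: 1600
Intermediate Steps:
(E - 32)² = (-8 - 32)² = (-40)² = 1600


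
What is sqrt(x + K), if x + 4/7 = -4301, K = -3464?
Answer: I*sqrt(380513)/7 ≈ 88.122*I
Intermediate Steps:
x = -30111/7 (x = -4/7 - 4301 = -30111/7 ≈ -4301.6)
sqrt(x + K) = sqrt(-30111/7 - 3464) = sqrt(-54359/7) = I*sqrt(380513)/7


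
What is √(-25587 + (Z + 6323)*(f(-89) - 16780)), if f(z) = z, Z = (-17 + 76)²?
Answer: 3*I*√18378807 ≈ 12861.0*I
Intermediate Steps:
Z = 3481 (Z = 59² = 3481)
√(-25587 + (Z + 6323)*(f(-89) - 16780)) = √(-25587 + (3481 + 6323)*(-89 - 16780)) = √(-25587 + 9804*(-16869)) = √(-25587 - 165383676) = √(-165409263) = 3*I*√18378807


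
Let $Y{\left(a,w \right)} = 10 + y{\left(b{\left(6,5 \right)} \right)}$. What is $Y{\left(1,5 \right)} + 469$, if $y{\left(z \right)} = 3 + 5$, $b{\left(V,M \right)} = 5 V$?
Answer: $487$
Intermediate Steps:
$y{\left(z \right)} = 8$
$Y{\left(a,w \right)} = 18$ ($Y{\left(a,w \right)} = 10 + 8 = 18$)
$Y{\left(1,5 \right)} + 469 = 18 + 469 = 487$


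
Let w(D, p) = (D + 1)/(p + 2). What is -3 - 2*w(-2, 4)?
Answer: -8/3 ≈ -2.6667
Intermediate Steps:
w(D, p) = (1 + D)/(2 + p)
-3 - 2*w(-2, 4) = -3 - 2*(1 - 2)/(2 + 4) = -3 - 2*(-1)/6 = -3 - (-1)/3 = -3 - 2*(-⅙) = -3 + ⅓ = -8/3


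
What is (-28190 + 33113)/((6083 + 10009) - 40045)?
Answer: -4923/23953 ≈ -0.20553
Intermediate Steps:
(-28190 + 33113)/((6083 + 10009) - 40045) = 4923/(16092 - 40045) = 4923/(-23953) = 4923*(-1/23953) = -4923/23953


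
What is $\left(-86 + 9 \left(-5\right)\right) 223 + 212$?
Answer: $-29001$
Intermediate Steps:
$\left(-86 + 9 \left(-5\right)\right) 223 + 212 = \left(-86 - 45\right) 223 + 212 = \left(-131\right) 223 + 212 = -29213 + 212 = -29001$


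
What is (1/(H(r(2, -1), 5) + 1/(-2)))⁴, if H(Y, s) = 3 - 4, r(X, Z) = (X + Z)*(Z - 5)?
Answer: 16/81 ≈ 0.19753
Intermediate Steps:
r(X, Z) = (-5 + Z)*(X + Z) (r(X, Z) = (X + Z)*(-5 + Z) = (-5 + Z)*(X + Z))
H(Y, s) = -1
(1/(H(r(2, -1), 5) + 1/(-2)))⁴ = (1/(-1 + 1/(-2)))⁴ = (1/(-1 - ½))⁴ = (1/(-3/2))⁴ = (-⅔)⁴ = 16/81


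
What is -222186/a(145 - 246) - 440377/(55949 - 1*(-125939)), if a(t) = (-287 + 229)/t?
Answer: -10053535039/25984 ≈ -3.8691e+5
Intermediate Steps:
a(t) = -58/t
-222186/a(145 - 246) - 440377/(55949 - 1*(-125939)) = -222186/((-58/(145 - 246))) - 440377/(55949 - 1*(-125939)) = -222186/((-58/(-101))) - 440377/(55949 + 125939) = -222186/((-58*(-1/101))) - 440377/181888 = -222186/58/101 - 440377*1/181888 = -222186*101/58 - 62911/25984 = -11220393/29 - 62911/25984 = -10053535039/25984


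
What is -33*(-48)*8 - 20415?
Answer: -7743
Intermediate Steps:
-33*(-48)*8 - 20415 = 1584*8 - 20415 = 12672 - 20415 = -7743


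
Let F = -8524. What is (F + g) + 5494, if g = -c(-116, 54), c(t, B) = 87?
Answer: -3117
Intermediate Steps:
g = -87 (g = -1*87 = -87)
(F + g) + 5494 = (-8524 - 87) + 5494 = -8611 + 5494 = -3117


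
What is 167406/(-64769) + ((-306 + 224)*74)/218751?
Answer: -37013248198/14168283519 ≈ -2.6124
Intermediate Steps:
167406/(-64769) + ((-306 + 224)*74)/218751 = 167406*(-1/64769) - 82*74*(1/218751) = -167406/64769 - 6068*1/218751 = -167406/64769 - 6068/218751 = -37013248198/14168283519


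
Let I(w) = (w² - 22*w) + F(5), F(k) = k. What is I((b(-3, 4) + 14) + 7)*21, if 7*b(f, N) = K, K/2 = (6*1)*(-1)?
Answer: -6960/7 ≈ -994.29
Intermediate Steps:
K = -12 (K = 2*((6*1)*(-1)) = 2*(6*(-1)) = 2*(-6) = -12)
b(f, N) = -12/7 (b(f, N) = (⅐)*(-12) = -12/7)
I(w) = 5 + w² - 22*w (I(w) = (w² - 22*w) + 5 = 5 + w² - 22*w)
I((b(-3, 4) + 14) + 7)*21 = (5 + ((-12/7 + 14) + 7)² - 22*((-12/7 + 14) + 7))*21 = (5 + (86/7 + 7)² - 22*(86/7 + 7))*21 = (5 + (135/7)² - 22*135/7)*21 = (5 + 18225/49 - 2970/7)*21 = -2320/49*21 = -6960/7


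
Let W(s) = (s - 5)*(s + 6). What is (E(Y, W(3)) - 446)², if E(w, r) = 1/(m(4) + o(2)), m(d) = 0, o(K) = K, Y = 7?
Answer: 793881/4 ≈ 1.9847e+5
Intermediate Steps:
W(s) = (-5 + s)*(6 + s)
E(w, r) = ½ (E(w, r) = 1/(0 + 2) = 1/2 = ½)
(E(Y, W(3)) - 446)² = (½ - 446)² = (-891/2)² = 793881/4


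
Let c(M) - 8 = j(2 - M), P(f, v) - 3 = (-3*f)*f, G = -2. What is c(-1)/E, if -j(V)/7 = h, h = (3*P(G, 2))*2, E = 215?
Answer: 386/215 ≈ 1.7953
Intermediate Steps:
P(f, v) = 3 - 3*f**2 (P(f, v) = 3 + (-3*f)*f = 3 - 3*f**2)
h = -54 (h = (3*(3 - 3*(-2)**2))*2 = (3*(3 - 3*4))*2 = (3*(3 - 12))*2 = (3*(-9))*2 = -27*2 = -54)
j(V) = 378 (j(V) = -7*(-54) = 378)
c(M) = 386 (c(M) = 8 + 378 = 386)
c(-1)/E = 386/215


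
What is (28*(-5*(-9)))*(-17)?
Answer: -21420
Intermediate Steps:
(28*(-5*(-9)))*(-17) = (28*45)*(-17) = 1260*(-17) = -21420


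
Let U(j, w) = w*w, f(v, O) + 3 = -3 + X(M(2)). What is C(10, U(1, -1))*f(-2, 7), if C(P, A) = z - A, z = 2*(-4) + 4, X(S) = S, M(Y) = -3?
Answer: 45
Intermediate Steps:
z = -4 (z = -8 + 4 = -4)
f(v, O) = -9 (f(v, O) = -3 + (-3 - 3) = -3 - 6 = -9)
U(j, w) = w²
C(P, A) = -4 - A
C(10, U(1, -1))*f(-2, 7) = (-4 - 1*(-1)²)*(-9) = (-4 - 1*1)*(-9) = (-4 - 1)*(-9) = -5*(-9) = 45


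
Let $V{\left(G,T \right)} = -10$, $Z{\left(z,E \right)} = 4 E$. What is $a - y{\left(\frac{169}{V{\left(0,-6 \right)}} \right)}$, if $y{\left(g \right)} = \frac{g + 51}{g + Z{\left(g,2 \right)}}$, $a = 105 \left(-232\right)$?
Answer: $- \frac{2167699}{89} \approx -24356.0$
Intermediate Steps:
$a = -24360$
$y{\left(g \right)} = \frac{51 + g}{8 + g}$ ($y{\left(g \right)} = \frac{g + 51}{g + 4 \cdot 2} = \frac{51 + g}{g + 8} = \frac{51 + g}{8 + g}$)
$a - y{\left(\frac{169}{V{\left(0,-6 \right)}} \right)} = -24360 - \frac{51 + \frac{169}{-10}}{8 + \frac{169}{-10}} = -24360 - \frac{51 + 169 \left(- \frac{1}{10}\right)}{8 + 169 \left(- \frac{1}{10}\right)} = -24360 - \frac{51 - \frac{169}{10}}{8 - \frac{169}{10}} = -24360 - \frac{1}{- \frac{89}{10}} \cdot \frac{341}{10} = -24360 - \left(- \frac{10}{89}\right) \frac{341}{10} = -24360 - - \frac{341}{89} = -24360 + \frac{341}{89} = - \frac{2167699}{89}$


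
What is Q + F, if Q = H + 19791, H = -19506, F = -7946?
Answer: -7661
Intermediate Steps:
Q = 285 (Q = -19506 + 19791 = 285)
Q + F = 285 - 7946 = -7661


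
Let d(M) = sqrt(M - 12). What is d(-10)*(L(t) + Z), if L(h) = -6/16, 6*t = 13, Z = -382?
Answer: -3059*I*sqrt(22)/8 ≈ -1793.5*I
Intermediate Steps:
t = 13/6 (t = (1/6)*13 = 13/6 ≈ 2.1667)
d(M) = sqrt(-12 + M)
L(h) = -3/8 (L(h) = -6*1/16 = -3/8)
d(-10)*(L(t) + Z) = sqrt(-12 - 10)*(-3/8 - 382) = sqrt(-22)*(-3059/8) = (I*sqrt(22))*(-3059/8) = -3059*I*sqrt(22)/8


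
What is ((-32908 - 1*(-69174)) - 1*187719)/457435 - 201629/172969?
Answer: -118428835572/79122074515 ≈ -1.4968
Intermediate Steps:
((-32908 - 1*(-69174)) - 1*187719)/457435 - 201629/172969 = ((-32908 + 69174) - 187719)*(1/457435) - 201629*1/172969 = (36266 - 187719)*(1/457435) - 201629/172969 = -151453*1/457435 - 201629/172969 = -151453/457435 - 201629/172969 = -118428835572/79122074515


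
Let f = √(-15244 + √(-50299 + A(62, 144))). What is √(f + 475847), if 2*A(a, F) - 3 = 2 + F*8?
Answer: √(1903388 + 2*√2*√(-30488 + 3*I*√22098))/2 ≈ 689.82 + 0.089495*I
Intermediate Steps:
A(a, F) = 5/2 + 4*F (A(a, F) = 3/2 + (2 + F*8)/2 = 3/2 + (2 + 8*F)/2 = 3/2 + (1 + 4*F) = 5/2 + 4*F)
f = √(-15244 + 3*I*√22098/2) (f = √(-15244 + √(-50299 + (5/2 + 4*144))) = √(-15244 + √(-50299 + (5/2 + 576))) = √(-15244 + √(-50299 + 1157/2)) = √(-15244 + √(-99441/2)) = √(-15244 + 3*I*√22098/2) ≈ 0.903 + 123.47*I)
√(f + 475847) = √(√(-60976 + 6*I*√22098)/2 + 475847) = √(475847 + √(-60976 + 6*I*√22098)/2)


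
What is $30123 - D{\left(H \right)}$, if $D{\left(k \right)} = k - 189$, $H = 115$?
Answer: $30197$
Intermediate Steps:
$D{\left(k \right)} = -189 + k$
$30123 - D{\left(H \right)} = 30123 - \left(-189 + 115\right) = 30123 - -74 = 30123 + 74 = 30197$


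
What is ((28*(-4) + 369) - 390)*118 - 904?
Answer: -16598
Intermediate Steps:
((28*(-4) + 369) - 390)*118 - 904 = ((-112 + 369) - 390)*118 - 904 = (257 - 390)*118 - 904 = -133*118 - 904 = -15694 - 904 = -16598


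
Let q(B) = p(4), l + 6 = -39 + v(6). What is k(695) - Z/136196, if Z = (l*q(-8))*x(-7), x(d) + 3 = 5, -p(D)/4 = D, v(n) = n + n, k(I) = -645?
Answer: -21961869/34049 ≈ -645.01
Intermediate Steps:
v(n) = 2*n
p(D) = -4*D
l = -33 (l = -6 + (-39 + 2*6) = -6 + (-39 + 12) = -6 - 27 = -33)
x(d) = 2 (x(d) = -3 + 5 = 2)
q(B) = -16 (q(B) = -4*4 = -16)
Z = 1056 (Z = -33*(-16)*2 = 528*2 = 1056)
k(695) - Z/136196 = -645 - 1056/136196 = -645 - 1*264/34049 = -645 - 264/34049 = -21961869/34049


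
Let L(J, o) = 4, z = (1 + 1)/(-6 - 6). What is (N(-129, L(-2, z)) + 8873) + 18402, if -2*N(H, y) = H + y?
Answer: 54675/2 ≈ 27338.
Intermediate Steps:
z = -1/6 (z = 2/(-12) = 2*(-1/12) = -1/6 ≈ -0.16667)
N(H, y) = -H/2 - y/2 (N(H, y) = -(H + y)/2 = -H/2 - y/2)
(N(-129, L(-2, z)) + 8873) + 18402 = ((-1/2*(-129) - 1/2*4) + 8873) + 18402 = ((129/2 - 2) + 8873) + 18402 = (125/2 + 8873) + 18402 = 17871/2 + 18402 = 54675/2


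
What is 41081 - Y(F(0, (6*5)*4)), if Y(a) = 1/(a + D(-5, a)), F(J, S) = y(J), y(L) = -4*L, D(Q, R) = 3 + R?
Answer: 123242/3 ≈ 41081.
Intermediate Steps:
F(J, S) = -4*J
Y(a) = 1/(3 + 2*a) (Y(a) = 1/(a + (3 + a)) = 1/(3 + 2*a))
41081 - Y(F(0, (6*5)*4)) = 41081 - 1/(3 + 2*(-4*0)) = 41081 - 1/(3 + 2*0) = 41081 - 1/(3 + 0) = 41081 - 1/3 = 41081 - 1*⅓ = 41081 - ⅓ = 123242/3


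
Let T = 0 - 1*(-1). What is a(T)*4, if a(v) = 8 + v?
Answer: 36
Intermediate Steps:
T = 1 (T = 0 + 1 = 1)
a(T)*4 = (8 + 1)*4 = 9*4 = 36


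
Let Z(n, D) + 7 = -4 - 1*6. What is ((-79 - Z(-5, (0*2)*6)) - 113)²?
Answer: 30625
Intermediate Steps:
Z(n, D) = -17 (Z(n, D) = -7 + (-4 - 1*6) = -7 + (-4 - 6) = -7 - 10 = -17)
((-79 - Z(-5, (0*2)*6)) - 113)² = ((-79 - 1*(-17)) - 113)² = ((-79 + 17) - 113)² = (-62 - 113)² = (-175)² = 30625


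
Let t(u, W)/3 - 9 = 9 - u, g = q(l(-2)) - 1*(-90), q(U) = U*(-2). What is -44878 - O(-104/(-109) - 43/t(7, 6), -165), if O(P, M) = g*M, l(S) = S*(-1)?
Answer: -30688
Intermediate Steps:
l(S) = -S
q(U) = -2*U
g = 86 (g = -(-2)*(-2) - 1*(-90) = -2*2 + 90 = -4 + 90 = 86)
t(u, W) = 54 - 3*u (t(u, W) = 27 + 3*(9 - u) = 27 + (27 - 3*u) = 54 - 3*u)
O(P, M) = 86*M
-44878 - O(-104/(-109) - 43/t(7, 6), -165) = -44878 - 86*(-165) = -44878 - 1*(-14190) = -44878 + 14190 = -30688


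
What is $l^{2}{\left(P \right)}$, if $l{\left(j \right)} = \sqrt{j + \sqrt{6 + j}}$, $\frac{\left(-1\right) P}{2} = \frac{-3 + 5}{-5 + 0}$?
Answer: $\frac{4}{5} + \frac{\sqrt{170}}{5} \approx 3.4077$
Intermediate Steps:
$P = \frac{4}{5}$ ($P = - 2 \frac{-3 + 5}{-5 + 0} = - 2 \frac{2}{-5} = - 2 \cdot 2 \left(- \frac{1}{5}\right) = \left(-2\right) \left(- \frac{2}{5}\right) = \frac{4}{5} \approx 0.8$)
$l^{2}{\left(P \right)} = \left(\sqrt{\frac{4}{5} + \sqrt{6 + \frac{4}{5}}}\right)^{2} = \left(\sqrt{\frac{4}{5} + \sqrt{\frac{34}{5}}}\right)^{2} = \left(\sqrt{\frac{4}{5} + \frac{\sqrt{170}}{5}}\right)^{2} = \frac{4}{5} + \frac{\sqrt{170}}{5}$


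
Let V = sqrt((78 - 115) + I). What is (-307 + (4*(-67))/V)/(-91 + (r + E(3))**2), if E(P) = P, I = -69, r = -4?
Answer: 307/90 - 67*I*sqrt(106)/2385 ≈ 3.4111 - 0.28923*I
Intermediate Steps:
V = I*sqrt(106) (V = sqrt((78 - 115) - 69) = sqrt(-37 - 69) = sqrt(-106) = I*sqrt(106) ≈ 10.296*I)
(-307 + (4*(-67))/V)/(-91 + (r + E(3))**2) = (-307 + (4*(-67))/((I*sqrt(106))))/(-91 + (-4 + 3)**2) = (-307 - (-134)*I*sqrt(106)/53)/(-91 + (-1)**2) = (-307 + 134*I*sqrt(106)/53)/(-91 + 1) = (-307 + 134*I*sqrt(106)/53)/(-90) = (-307 + 134*I*sqrt(106)/53)*(-1/90) = 307/90 - 67*I*sqrt(106)/2385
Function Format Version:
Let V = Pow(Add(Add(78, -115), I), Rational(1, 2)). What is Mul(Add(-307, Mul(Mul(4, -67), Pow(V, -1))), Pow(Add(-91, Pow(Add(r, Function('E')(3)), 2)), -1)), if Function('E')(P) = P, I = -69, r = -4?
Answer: Add(Rational(307, 90), Mul(Rational(-67, 2385), I, Pow(106, Rational(1, 2)))) ≈ Add(3.4111, Mul(-0.28923, I))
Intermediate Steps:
V = Mul(I, Pow(106, Rational(1, 2))) (V = Pow(Add(Add(78, -115), -69), Rational(1, 2)) = Pow(Add(-37, -69), Rational(1, 2)) = Pow(-106, Rational(1, 2)) = Mul(I, Pow(106, Rational(1, 2))) ≈ Mul(10.296, I))
Mul(Add(-307, Mul(Mul(4, -67), Pow(V, -1))), Pow(Add(-91, Pow(Add(r, Function('E')(3)), 2)), -1)) = Mul(Add(-307, Mul(Mul(4, -67), Pow(Mul(I, Pow(106, Rational(1, 2))), -1))), Pow(Add(-91, Pow(Add(-4, 3), 2)), -1)) = Mul(Add(-307, Mul(-268, Mul(Rational(-1, 106), I, Pow(106, Rational(1, 2))))), Pow(Add(-91, Pow(-1, 2)), -1)) = Mul(Add(-307, Mul(Rational(134, 53), I, Pow(106, Rational(1, 2)))), Pow(Add(-91, 1), -1)) = Mul(Add(-307, Mul(Rational(134, 53), I, Pow(106, Rational(1, 2)))), Pow(-90, -1)) = Mul(Add(-307, Mul(Rational(134, 53), I, Pow(106, Rational(1, 2)))), Rational(-1, 90)) = Add(Rational(307, 90), Mul(Rational(-67, 2385), I, Pow(106, Rational(1, 2))))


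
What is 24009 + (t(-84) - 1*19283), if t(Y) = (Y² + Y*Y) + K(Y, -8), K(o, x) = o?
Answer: 18754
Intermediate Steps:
t(Y) = Y + 2*Y² (t(Y) = (Y² + Y*Y) + Y = (Y² + Y²) + Y = 2*Y² + Y = Y + 2*Y²)
24009 + (t(-84) - 1*19283) = 24009 + (-84*(1 + 2*(-84)) - 1*19283) = 24009 + (-84*(1 - 168) - 19283) = 24009 + (-84*(-167) - 19283) = 24009 + (14028 - 19283) = 24009 - 5255 = 18754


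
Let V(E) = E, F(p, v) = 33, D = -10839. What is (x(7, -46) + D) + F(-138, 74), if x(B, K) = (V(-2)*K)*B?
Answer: -10162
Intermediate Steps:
x(B, K) = -2*B*K (x(B, K) = (-2*K)*B = -2*B*K)
(x(7, -46) + D) + F(-138, 74) = (-2*7*(-46) - 10839) + 33 = (644 - 10839) + 33 = -10195 + 33 = -10162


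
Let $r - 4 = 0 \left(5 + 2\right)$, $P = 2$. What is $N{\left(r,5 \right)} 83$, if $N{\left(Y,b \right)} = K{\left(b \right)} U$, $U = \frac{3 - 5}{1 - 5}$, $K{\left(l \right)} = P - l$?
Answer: $- \frac{249}{2} \approx -124.5$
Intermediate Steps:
$K{\left(l \right)} = 2 - l$
$U = \frac{1}{2}$ ($U = - \frac{2}{-4} = \left(-2\right) \left(- \frac{1}{4}\right) = \frac{1}{2} \approx 0.5$)
$r = 4$ ($r = 4 + 0 \left(5 + 2\right) = 4 + 0 \cdot 7 = 4 + 0 = 4$)
$N{\left(Y,b \right)} = 1 - \frac{b}{2}$ ($N{\left(Y,b \right)} = \left(2 - b\right) \frac{1}{2} = 1 - \frac{b}{2}$)
$N{\left(r,5 \right)} 83 = \left(1 - \frac{5}{2}\right) 83 = \left(- \frac{3}{2}\right) 83 = - \frac{249}{2}$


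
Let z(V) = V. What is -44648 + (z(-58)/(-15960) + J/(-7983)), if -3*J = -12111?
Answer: -948101118691/21234780 ≈ -44649.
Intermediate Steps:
J = 4037 (J = -⅓*(-12111) = 4037)
-44648 + (z(-58)/(-15960) + J/(-7983)) = -44648 + (-58/(-15960) + 4037/(-7983)) = -44648 + (-58*(-1/15960) + 4037*(-1/7983)) = -44648 + (29/7980 - 4037/7983) = -44648 - 10661251/21234780 = -948101118691/21234780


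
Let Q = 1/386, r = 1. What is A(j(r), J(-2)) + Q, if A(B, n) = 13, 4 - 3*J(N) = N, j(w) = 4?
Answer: 5019/386 ≈ 13.003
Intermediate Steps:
J(N) = 4/3 - N/3
Q = 1/386 ≈ 0.0025907
A(j(r), J(-2)) + Q = 13 + 1/386 = 5019/386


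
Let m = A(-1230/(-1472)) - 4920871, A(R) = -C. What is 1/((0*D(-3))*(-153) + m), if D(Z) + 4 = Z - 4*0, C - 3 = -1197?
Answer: -1/4919677 ≈ -2.0327e-7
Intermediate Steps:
C = -1194 (C = 3 - 1197 = -1194)
A(R) = 1194 (A(R) = -1*(-1194) = 1194)
m = -4919677 (m = 1194 - 4920871 = -4919677)
D(Z) = -4 + Z (D(Z) = -4 + (Z - 4*0) = -4 + (Z + 0) = -4 + Z)
1/((0*D(-3))*(-153) + m) = 1/((0*(-4 - 3))*(-153) - 4919677) = 1/((0*(-7))*(-153) - 4919677) = 1/(0*(-153) - 4919677) = 1/(0 - 4919677) = 1/(-4919677) = -1/4919677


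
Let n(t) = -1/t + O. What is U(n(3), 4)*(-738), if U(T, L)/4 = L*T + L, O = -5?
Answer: 51168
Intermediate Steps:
n(t) = -5 - 1/t (n(t) = -1/t - 5 = -5 - 1/t)
U(T, L) = 4*L + 4*L*T (U(T, L) = 4*(L*T + L) = 4*(L + L*T) = 4*L + 4*L*T)
U(n(3), 4)*(-738) = (4*4*(1 + (-5 - 1/3)))*(-738) = (4*4*(1 + (-5 - 1*⅓)))*(-738) = (4*4*(1 + (-5 - ⅓)))*(-738) = (4*4*(1 - 16/3))*(-738) = (4*4*(-13/3))*(-738) = -208/3*(-738) = 51168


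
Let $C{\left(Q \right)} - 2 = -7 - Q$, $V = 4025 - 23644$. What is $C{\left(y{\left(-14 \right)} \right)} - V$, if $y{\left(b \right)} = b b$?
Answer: $19418$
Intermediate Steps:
$V = -19619$ ($V = 4025 - 23644 = -19619$)
$y{\left(b \right)} = b^{2}$
$C{\left(Q \right)} = -5 - Q$ ($C{\left(Q \right)} = 2 - \left(7 + Q\right) = -5 - Q$)
$C{\left(y{\left(-14 \right)} \right)} - V = \left(-5 - \left(-14\right)^{2}\right) - -19619 = \left(-5 - 196\right) + 19619 = -201 + 19619 = 19418$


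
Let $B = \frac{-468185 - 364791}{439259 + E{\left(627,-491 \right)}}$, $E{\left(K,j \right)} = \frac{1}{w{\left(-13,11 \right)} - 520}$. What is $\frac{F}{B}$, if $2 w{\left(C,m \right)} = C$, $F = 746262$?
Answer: $- \frac{19176434458775}{48729096} \approx -3.9353 \cdot 10^{5}$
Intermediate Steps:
$w{\left(C,m \right)} = \frac{C}{2}$
$E{\left(K,j \right)} = - \frac{2}{1053}$ ($E{\left(K,j \right)} = \frac{1}{\frac{1}{2} \left(-13\right) - 520} = \frac{1}{- \frac{13}{2} - 520} = \frac{1}{- \frac{1053}{2}} = - \frac{2}{1053}$)
$B = - \frac{877123728}{462539725}$ ($B = \frac{-468185 - 364791}{439259 - \frac{2}{1053}} = - \frac{832976}{\frac{462539725}{1053}} = \left(-832976\right) \frac{1053}{462539725} = - \frac{877123728}{462539725} \approx -1.8963$)
$\frac{F}{B} = \frac{746262}{- \frac{877123728}{462539725}} = 746262 \left(- \frac{462539725}{877123728}\right) = - \frac{19176434458775}{48729096}$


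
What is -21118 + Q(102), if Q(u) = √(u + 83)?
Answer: -21118 + √185 ≈ -21104.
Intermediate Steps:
Q(u) = √(83 + u)
-21118 + Q(102) = -21118 + √(83 + 102) = -21118 + √185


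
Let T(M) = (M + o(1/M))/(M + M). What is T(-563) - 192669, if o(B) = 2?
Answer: -216944733/1126 ≈ -1.9267e+5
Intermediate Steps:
T(M) = (2 + M)/(2*M) (T(M) = (M + 2)/(M + M) = (2 + M)/((2*M)) = (2 + M)*(1/(2*M)) = (2 + M)/(2*M))
T(-563) - 192669 = (½)*(2 - 563)/(-563) - 192669 = (½)*(-1/563)*(-561) - 192669 = 561/1126 - 192669 = -216944733/1126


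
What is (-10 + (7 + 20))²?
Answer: 289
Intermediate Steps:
(-10 + (7 + 20))² = (-10 + 27)² = 17² = 289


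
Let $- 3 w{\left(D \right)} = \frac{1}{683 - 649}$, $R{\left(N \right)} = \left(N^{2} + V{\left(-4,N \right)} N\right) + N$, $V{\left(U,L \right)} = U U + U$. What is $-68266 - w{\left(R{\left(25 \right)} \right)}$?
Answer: $- \frac{6963131}{102} \approx -68266.0$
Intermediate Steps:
$V{\left(U,L \right)} = U + U^{2}$ ($V{\left(U,L \right)} = U^{2} + U = U + U^{2}$)
$R{\left(N \right)} = N^{2} + 13 N$ ($R{\left(N \right)} = \left(N^{2} + - 4 \left(1 - 4\right) N\right) + N = \left(N^{2} + \left(-4\right) \left(-3\right) N\right) + N = \left(N^{2} + 12 N\right) + N = N^{2} + 13 N$)
$w{\left(D \right)} = - \frac{1}{102}$ ($w{\left(D \right)} = - \frac{1}{3 \left(683 - 649\right)} = - \frac{1}{3 \cdot 34} = \left(- \frac{1}{3}\right) \frac{1}{34} = - \frac{1}{102}$)
$-68266 - w{\left(R{\left(25 \right)} \right)} = -68266 - - \frac{1}{102} = -68266 + \frac{1}{102} = - \frac{6963131}{102}$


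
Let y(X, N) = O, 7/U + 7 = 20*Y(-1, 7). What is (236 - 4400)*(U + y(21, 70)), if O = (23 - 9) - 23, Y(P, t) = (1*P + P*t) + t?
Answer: 347000/9 ≈ 38556.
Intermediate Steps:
Y(P, t) = P + t + P*t (Y(P, t) = (P + P*t) + t = P + t + P*t)
U = -7/27 (U = 7/(-7 + 20*(-1 + 7 - 1*7)) = 7/(-7 + 20*(-1 + 7 - 7)) = 7/(-7 + 20*(-1)) = 7/(-7 - 20) = 7/(-27) = 7*(-1/27) = -7/27 ≈ -0.25926)
O = -9 (O = 14 - 23 = -9)
y(X, N) = -9
(236 - 4400)*(U + y(21, 70)) = (236 - 4400)*(-7/27 - 9) = -4164*(-250/27) = 347000/9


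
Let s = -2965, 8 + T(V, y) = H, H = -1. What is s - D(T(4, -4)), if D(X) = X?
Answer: -2956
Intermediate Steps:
T(V, y) = -9 (T(V, y) = -8 - 1 = -9)
s - D(T(4, -4)) = -2965 - 1*(-9) = -2965 + 9 = -2956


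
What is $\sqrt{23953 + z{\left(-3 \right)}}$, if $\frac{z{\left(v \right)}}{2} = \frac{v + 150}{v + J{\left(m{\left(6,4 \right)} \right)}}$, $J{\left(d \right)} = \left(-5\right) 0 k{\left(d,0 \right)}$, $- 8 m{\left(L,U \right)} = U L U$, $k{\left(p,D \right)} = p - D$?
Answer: $\sqrt{23855} \approx 154.45$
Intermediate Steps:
$m{\left(L,U \right)} = - \frac{L U^{2}}{8}$ ($m{\left(L,U \right)} = - \frac{U L U}{8} = - \frac{L U U}{8} = - \frac{L U^{2}}{8}$)
$J{\left(d \right)} = 0$ ($J{\left(d \right)} = \left(-5\right) 0 \left(d - 0\right) = 0 \left(d + 0\right) = 0 d = 0$)
$z{\left(v \right)} = \frac{2 \left(150 + v\right)}{v}$ ($z{\left(v \right)} = 2 \frac{v + 150}{v + 0} = 2 \frac{150 + v}{v} = \frac{2 \left(150 + v\right)}{v}$)
$\sqrt{23953 + z{\left(-3 \right)}} = \sqrt{23953 + \left(2 + \frac{300}{-3}\right)} = \sqrt{23953 + \left(2 + 300 \left(- \frac{1}{3}\right)\right)} = \sqrt{23953 + \left(2 - 100\right)} = \sqrt{23953 - 98} = \sqrt{23855}$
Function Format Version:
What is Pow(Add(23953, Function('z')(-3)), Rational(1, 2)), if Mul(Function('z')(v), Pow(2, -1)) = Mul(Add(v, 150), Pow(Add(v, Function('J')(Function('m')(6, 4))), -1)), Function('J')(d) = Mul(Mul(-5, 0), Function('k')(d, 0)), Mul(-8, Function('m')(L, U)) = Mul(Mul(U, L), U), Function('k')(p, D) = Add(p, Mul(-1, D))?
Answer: Pow(23855, Rational(1, 2)) ≈ 154.45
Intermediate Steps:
Function('m')(L, U) = Mul(Rational(-1, 8), L, Pow(U, 2)) (Function('m')(L, U) = Mul(Rational(-1, 8), Mul(Mul(U, L), U)) = Mul(Rational(-1, 8), Mul(Mul(L, U), U)) = Mul(Rational(-1, 8), Mul(L, Pow(U, 2))) = Mul(Rational(-1, 8), L, Pow(U, 2)))
Function('J')(d) = 0 (Function('J')(d) = Mul(Mul(-5, 0), Add(d, Mul(-1, 0))) = Mul(0, Add(d, 0)) = Mul(0, d) = 0)
Function('z')(v) = Mul(2, Pow(v, -1), Add(150, v)) (Function('z')(v) = Mul(2, Mul(Add(v, 150), Pow(Add(v, 0), -1))) = Mul(2, Mul(Add(150, v), Pow(v, -1))) = Mul(2, Mul(Pow(v, -1), Add(150, v))) = Mul(2, Pow(v, -1), Add(150, v)))
Pow(Add(23953, Function('z')(-3)), Rational(1, 2)) = Pow(Add(23953, Add(2, Mul(300, Pow(-3, -1)))), Rational(1, 2)) = Pow(Add(23953, Add(2, Mul(300, Rational(-1, 3)))), Rational(1, 2)) = Pow(Add(23953, Add(2, -100)), Rational(1, 2)) = Pow(Add(23953, -98), Rational(1, 2)) = Pow(23855, Rational(1, 2))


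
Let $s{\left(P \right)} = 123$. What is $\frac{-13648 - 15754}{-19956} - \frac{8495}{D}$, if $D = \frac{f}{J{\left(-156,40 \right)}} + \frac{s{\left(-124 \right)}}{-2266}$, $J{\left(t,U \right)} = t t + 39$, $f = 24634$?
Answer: $- \frac{4681007883110681}{527063094582} \approx -8881.3$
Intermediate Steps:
$J{\left(t,U \right)} = 39 + t^{2}$ ($J{\left(t,U \right)} = t^{2} + 39 = 39 + t^{2}$)
$D = \frac{52822519}{55233750}$ ($D = \frac{24634}{39 + \left(-156\right)^{2}} + \frac{123}{-2266} = \frac{24634}{39 + 24336} + 123 \left(- \frac{1}{2266}\right) = \frac{24634}{24375} - \frac{123}{2266} = \frac{52822519}{55233750} \approx 0.95634$)
$\frac{-13648 - 15754}{-19956} - \frac{8495}{D} = \frac{-13648 - 15754}{-19956} - \frac{8495}{\frac{52822519}{55233750}} = \left(-29402\right) \left(- \frac{1}{19956}\right) - \frac{469210706250}{52822519} = \frac{14701}{9978} - \frac{469210706250}{52822519} = - \frac{4681007883110681}{527063094582}$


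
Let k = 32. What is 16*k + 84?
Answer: 596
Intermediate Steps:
16*k + 84 = 16*32 + 84 = 512 + 84 = 596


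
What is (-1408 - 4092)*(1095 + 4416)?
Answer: -30310500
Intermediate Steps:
(-1408 - 4092)*(1095 + 4416) = -5500*5511 = -30310500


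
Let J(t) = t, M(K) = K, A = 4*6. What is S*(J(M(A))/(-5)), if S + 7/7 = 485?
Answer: -11616/5 ≈ -2323.2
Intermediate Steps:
A = 24
S = 484 (S = -1 + 485 = 484)
S*(J(M(A))/(-5)) = 484*(24/(-5)) = 484*(24*(-⅕)) = 484*(-24/5) = -11616/5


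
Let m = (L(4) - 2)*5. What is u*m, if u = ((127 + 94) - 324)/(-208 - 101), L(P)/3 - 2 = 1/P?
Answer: 95/12 ≈ 7.9167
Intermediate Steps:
L(P) = 6 + 3/P
m = 95/4 (m = ((6 + 3/4) - 2)*5 = (27/4 - 2)*5 = (19/4)*5 = 95/4 ≈ 23.750)
u = 1/3 (u = (221 - 324)/(-309) = -103*(-1/309) = 1/3 ≈ 0.33333)
u*m = (1/3)*(95/4) = 95/12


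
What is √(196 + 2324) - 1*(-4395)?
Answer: 4395 + 6*√70 ≈ 4445.2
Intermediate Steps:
√(196 + 2324) - 1*(-4395) = √2520 + 4395 = 6*√70 + 4395 = 4395 + 6*√70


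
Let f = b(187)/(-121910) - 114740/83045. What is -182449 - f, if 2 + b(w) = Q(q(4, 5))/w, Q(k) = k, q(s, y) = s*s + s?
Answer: -2031812858091894/11136417545 ≈ -1.8245e+5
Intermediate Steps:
q(s, y) = s + s² (q(s, y) = s² + s = s + s²)
b(w) = -2 + 20/w (b(w) = -2 + (4*(1 + 4))/w = -2 + (4*5)/w = -2 + 20/w)
f = -15386575811/11136417545 (f = (-2 + 20/187)/(-121910) - 114740/83045 = (-2 + 20*(1/187))*(-1/121910) - 114740*1/83045 = (-2 + 20/187)*(-1/121910) - 22948/16609 = -354/187*(-1/121910) - 22948/16609 = 177/11398585 - 22948/16609 = -15386575811/11136417545 ≈ -1.3816)
-182449 - f = -182449 - 1*(-15386575811/11136417545) = -182449 + 15386575811/11136417545 = -2031812858091894/11136417545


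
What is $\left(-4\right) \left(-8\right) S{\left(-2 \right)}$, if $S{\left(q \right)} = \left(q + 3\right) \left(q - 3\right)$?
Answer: $-160$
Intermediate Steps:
$S{\left(q \right)} = \left(-3 + q\right) \left(3 + q\right)$ ($S{\left(q \right)} = \left(3 + q\right) \left(-3 + q\right) = \left(-3 + q\right) \left(3 + q\right)$)
$\left(-4\right) \left(-8\right) S{\left(-2 \right)} = \left(-4\right) \left(-8\right) \left(-9 + \left(-2\right)^{2}\right) = 32 \left(-9 + 4\right) = 32 \left(-5\right) = -160$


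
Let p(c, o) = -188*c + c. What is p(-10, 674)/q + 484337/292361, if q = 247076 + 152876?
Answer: 97129133447/58465183336 ≈ 1.6613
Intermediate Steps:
q = 399952
p(c, o) = -187*c
p(-10, 674)/q + 484337/292361 = -187*(-10)/399952 + 484337/292361 = 1870*(1/399952) + 484337*(1/292361) = 935/199976 + 484337/292361 = 97129133447/58465183336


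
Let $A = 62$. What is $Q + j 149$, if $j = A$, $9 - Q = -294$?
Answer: $9541$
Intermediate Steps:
$Q = 303$ ($Q = 9 - -294 = 9 + 294 = 303$)
$j = 62$
$Q + j 149 = 303 + 62 \cdot 149 = 303 + 9238 = 9541$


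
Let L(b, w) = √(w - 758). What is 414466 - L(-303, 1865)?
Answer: 414466 - 3*√123 ≈ 4.1443e+5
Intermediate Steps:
L(b, w) = √(-758 + w)
414466 - L(-303, 1865) = 414466 - √(-758 + 1865) = 414466 - √1107 = 414466 - 3*√123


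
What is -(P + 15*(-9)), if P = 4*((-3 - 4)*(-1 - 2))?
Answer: 51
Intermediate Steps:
P = 84 (P = 4*(-7*(-3)) = 4*21 = 84)
-(P + 15*(-9)) = -(84 + 15*(-9)) = -(84 - 135) = -1*(-51) = 51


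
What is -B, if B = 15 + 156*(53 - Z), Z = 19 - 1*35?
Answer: -10779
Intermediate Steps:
Z = -16 (Z = 19 - 35 = -16)
B = 10779 (B = 15 + 156*(53 - 1*(-16)) = 15 + 156*(53 + 16) = 15 + 156*69 = 15 + 10764 = 10779)
-B = -1*10779 = -10779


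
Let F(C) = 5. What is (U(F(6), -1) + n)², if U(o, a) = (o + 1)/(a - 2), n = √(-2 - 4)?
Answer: (2 - I*√6)² ≈ -2.0 - 9.798*I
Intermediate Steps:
n = I*√6 (n = √(-6) = I*√6 ≈ 2.4495*I)
U(o, a) = (1 + o)/(-2 + a)
(U(F(6), -1) + n)² = ((1 + 5)/(-2 - 1) + I*√6)² = (6/(-3) + I*√6)² = (-⅓*6 + I*√6)² = (-2 + I*√6)²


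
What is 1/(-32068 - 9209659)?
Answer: -1/9241727 ≈ -1.0820e-7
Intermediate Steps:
1/(-32068 - 9209659) = 1/(-9241727) = -1/9241727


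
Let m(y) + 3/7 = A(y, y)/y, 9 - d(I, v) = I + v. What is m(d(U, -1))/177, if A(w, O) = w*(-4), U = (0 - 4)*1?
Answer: -31/1239 ≈ -0.025020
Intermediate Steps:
U = -4 (U = -4*1 = -4)
A(w, O) = -4*w
d(I, v) = 9 - I - v (d(I, v) = 9 - (I + v) = 9 + (-I - v) = 9 - I - v)
m(y) = -31/7 (m(y) = -3/7 + (-4*y)/y = -3/7 - 4 = -31/7)
m(d(U, -1))/177 = -31/7/177 = -31/7*1/177 = -31/1239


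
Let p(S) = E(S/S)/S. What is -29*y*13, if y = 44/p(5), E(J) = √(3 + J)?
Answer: -41470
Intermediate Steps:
p(S) = 2/S (p(S) = √(3 + S/S)/S = √(3 + 1)/S = √4/S = 2/S)
y = 110 (y = 44/((2/5)) = 44/((2*(⅕))) = 44/(⅖) = 44*(5/2) = 110)
-29*y*13 = -29*110*13 = -3190*13 = -41470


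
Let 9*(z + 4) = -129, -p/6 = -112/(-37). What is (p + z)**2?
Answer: 16410601/12321 ≈ 1331.9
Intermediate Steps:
p = -672/37 (p = -(-672)/(-37) = -(-672)*(-1)/37 = -6*112/37 = -672/37 ≈ -18.162)
z = -55/3 (z = -4 + (1/9)*(-129) = -4 - 43/3 = -55/3 ≈ -18.333)
(p + z)**2 = (-672/37 - 55/3)**2 = (-4051/111)**2 = 16410601/12321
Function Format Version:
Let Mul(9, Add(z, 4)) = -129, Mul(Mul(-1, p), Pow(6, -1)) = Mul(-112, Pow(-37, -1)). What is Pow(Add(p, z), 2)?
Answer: Rational(16410601, 12321) ≈ 1331.9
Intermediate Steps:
p = Rational(-672, 37) (p = Mul(-6, Mul(-112, Pow(-37, -1))) = Mul(-6, Mul(-112, Rational(-1, 37))) = Mul(-6, Rational(112, 37)) = Rational(-672, 37) ≈ -18.162)
z = Rational(-55, 3) (z = Add(-4, Mul(Rational(1, 9), -129)) = Add(-4, Rational(-43, 3)) = Rational(-55, 3) ≈ -18.333)
Pow(Add(p, z), 2) = Pow(Add(Rational(-672, 37), Rational(-55, 3)), 2) = Pow(Rational(-4051, 111), 2) = Rational(16410601, 12321)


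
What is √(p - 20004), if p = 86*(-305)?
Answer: I*√46234 ≈ 215.02*I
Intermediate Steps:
p = -26230
√(p - 20004) = √(-26230 - 20004) = √(-46234) = I*√46234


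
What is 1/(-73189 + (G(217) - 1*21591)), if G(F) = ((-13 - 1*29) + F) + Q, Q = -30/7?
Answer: -7/662265 ≈ -1.0570e-5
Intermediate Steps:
Q = -30/7 (Q = -30*1/7 = -30/7 ≈ -4.2857)
G(F) = -324/7 + F (G(F) = ((-13 - 1*29) + F) - 30/7 = ((-13 - 29) + F) - 30/7 = (-42 + F) - 30/7 = -324/7 + F)
1/(-73189 + (G(217) - 1*21591)) = 1/(-73189 + ((-324/7 + 217) - 1*21591)) = 1/(-73189 + (1195/7 - 21591)) = 1/(-73189 - 149942/7) = 1/(-662265/7) = -7/662265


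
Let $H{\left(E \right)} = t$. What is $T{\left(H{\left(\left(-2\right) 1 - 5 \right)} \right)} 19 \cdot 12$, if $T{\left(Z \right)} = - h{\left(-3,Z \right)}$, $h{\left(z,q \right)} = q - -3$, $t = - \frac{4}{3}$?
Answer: $-380$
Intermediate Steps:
$t = - \frac{4}{3}$ ($t = \left(-4\right) \frac{1}{3} = - \frac{4}{3} \approx -1.3333$)
$H{\left(E \right)} = - \frac{4}{3}$
$h{\left(z,q \right)} = 3 + q$ ($h{\left(z,q \right)} = q + 3 = 3 + q$)
$T{\left(Z \right)} = -3 - Z$ ($T{\left(Z \right)} = - (3 + Z) = -3 - Z$)
$T{\left(H{\left(\left(-2\right) 1 - 5 \right)} \right)} 19 \cdot 12 = \left(-3 - - \frac{4}{3}\right) 19 \cdot 12 = \left(-3 + \frac{4}{3}\right) 19 \cdot 12 = \left(- \frac{5}{3}\right) 19 \cdot 12 = \left(- \frac{95}{3}\right) 12 = -380$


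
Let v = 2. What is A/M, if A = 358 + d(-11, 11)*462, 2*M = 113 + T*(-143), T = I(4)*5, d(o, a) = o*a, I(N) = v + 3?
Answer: 55544/1731 ≈ 32.088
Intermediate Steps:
I(N) = 5 (I(N) = 2 + 3 = 5)
d(o, a) = a*o
T = 25 (T = 5*5 = 25)
M = -1731 (M = (113 + 25*(-143))/2 = (113 - 3575)/2 = (1/2)*(-3462) = -1731)
A = -55544 (A = 358 + (11*(-11))*462 = 358 - 121*462 = 358 - 55902 = -55544)
A/M = -55544/(-1731) = -55544*(-1/1731) = 55544/1731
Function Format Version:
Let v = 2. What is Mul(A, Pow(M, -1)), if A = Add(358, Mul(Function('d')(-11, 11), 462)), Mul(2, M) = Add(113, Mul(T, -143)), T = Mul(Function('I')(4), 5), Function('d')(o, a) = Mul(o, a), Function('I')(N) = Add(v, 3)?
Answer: Rational(55544, 1731) ≈ 32.088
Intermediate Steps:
Function('I')(N) = 5 (Function('I')(N) = Add(2, 3) = 5)
Function('d')(o, a) = Mul(a, o)
T = 25 (T = Mul(5, 5) = 25)
M = -1731 (M = Mul(Rational(1, 2), Add(113, Mul(25, -143))) = Mul(Rational(1, 2), Add(113, -3575)) = Mul(Rational(1, 2), -3462) = -1731)
A = -55544 (A = Add(358, Mul(Mul(11, -11), 462)) = Add(358, Mul(-121, 462)) = Add(358, -55902) = -55544)
Mul(A, Pow(M, -1)) = Mul(-55544, Pow(-1731, -1)) = Mul(-55544, Rational(-1, 1731)) = Rational(55544, 1731)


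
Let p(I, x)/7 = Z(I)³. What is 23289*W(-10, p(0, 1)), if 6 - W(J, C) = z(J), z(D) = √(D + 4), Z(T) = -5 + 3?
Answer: 139734 - 23289*I*√6 ≈ 1.3973e+5 - 57046.0*I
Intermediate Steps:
Z(T) = -2
z(D) = √(4 + D)
p(I, x) = -56 (p(I, x) = 7*(-2)³ = 7*(-8) = -56)
W(J, C) = 6 - √(4 + J)
23289*W(-10, p(0, 1)) = 23289*(6 - √(4 - 10)) = 23289*(6 - √(-6)) = 23289*(6 - I*√6) = 139734 - 23289*I*√6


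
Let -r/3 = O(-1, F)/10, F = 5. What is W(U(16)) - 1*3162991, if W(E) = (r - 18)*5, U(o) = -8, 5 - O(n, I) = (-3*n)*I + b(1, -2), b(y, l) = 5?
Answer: -6326117/2 ≈ -3.1631e+6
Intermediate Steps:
O(n, I) = 3*I*n (O(n, I) = 5 - ((-3*n)*I + 5) = 5 - (-3*I*n + 5) = 5 - (5 - 3*I*n) = 5 + (-5 + 3*I*n) = 3*I*n)
r = 9/2 (r = -3*3*5*(-1)/10 = -(-45)/10 = -3*(-3/2) = 9/2 ≈ 4.5000)
W(E) = -135/2 (W(E) = (9/2 - 18)*5 = -27/2*5 = -135/2)
W(U(16)) - 1*3162991 = -135/2 - 1*3162991 = -135/2 - 3162991 = -6326117/2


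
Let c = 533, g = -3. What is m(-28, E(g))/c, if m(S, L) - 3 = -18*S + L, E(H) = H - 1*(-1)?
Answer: 505/533 ≈ 0.94747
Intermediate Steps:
E(H) = 1 + H (E(H) = H + 1 = 1 + H)
m(S, L) = 3 + L - 18*S (m(S, L) = 3 + (-18*S + L) = 3 + (L - 18*S) = 3 + L - 18*S)
m(-28, E(g))/c = (3 + (1 - 3) - 18*(-28))/533 = (3 - 2 + 504)*(1/533) = 505*(1/533) = 505/533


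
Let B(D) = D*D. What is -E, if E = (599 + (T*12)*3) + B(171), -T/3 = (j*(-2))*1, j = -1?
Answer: -29624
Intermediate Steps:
T = -6 (T = -3*(-1*(-2)) = -6 ≈ -6.0000)
B(D) = D**2
E = 29624 (E = (599 - 6*12*3) + 171**2 = (599 - 72*3) + 29241 = (599 - 216) + 29241 = 383 + 29241 = 29624)
-E = -1*29624 = -29624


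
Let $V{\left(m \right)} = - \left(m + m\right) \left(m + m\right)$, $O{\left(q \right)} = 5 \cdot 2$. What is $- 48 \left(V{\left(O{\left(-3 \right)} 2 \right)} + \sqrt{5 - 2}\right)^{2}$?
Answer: $-122880144 + 153600 \sqrt{3} \approx -1.2261 \cdot 10^{8}$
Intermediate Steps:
$O{\left(q \right)} = 10$
$V{\left(m \right)} = - 4 m^{2}$ ($V{\left(m \right)} = - 2 m 2 m = - 4 m^{2}$)
$- 48 \left(V{\left(O{\left(-3 \right)} 2 \right)} + \sqrt{5 - 2}\right)^{2} = - 48 \left(- 4 \left(10 \cdot 2\right)^{2} + \sqrt{5 - 2}\right)^{2} = - 48 \left(- 4 \cdot 20^{2} + \sqrt{3}\right)^{2} = - 48 \left(\left(-4\right) 400 + \sqrt{3}\right)^{2} = - 48 \left(-1600 + \sqrt{3}\right)^{2}$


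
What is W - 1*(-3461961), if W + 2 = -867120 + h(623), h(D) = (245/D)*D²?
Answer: 2747474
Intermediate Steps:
h(D) = 245*D
W = -714487 (W = -2 + (-867120 + 245*623) = -2 + (-867120 + 152635) = -2 - 714485 = -714487)
W - 1*(-3461961) = -714487 - 1*(-3461961) = -714487 + 3461961 = 2747474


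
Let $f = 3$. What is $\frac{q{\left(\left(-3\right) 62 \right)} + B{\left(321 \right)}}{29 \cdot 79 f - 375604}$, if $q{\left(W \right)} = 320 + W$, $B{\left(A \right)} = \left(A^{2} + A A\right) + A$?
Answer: $- \frac{206537}{368731} \approx -0.56013$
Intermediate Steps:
$B{\left(A \right)} = A + 2 A^{2}$ ($B{\left(A \right)} = \left(A^{2} + A^{2}\right) + A = 2 A^{2} + A = A + 2 A^{2}$)
$\frac{q{\left(\left(-3\right) 62 \right)} + B{\left(321 \right)}}{29 \cdot 79 f - 375604} = \frac{\left(320 - 186\right) + 321 \left(1 + 2 \cdot 321\right)}{29 \cdot 79 \cdot 3 - 375604} = \frac{\left(320 - 186\right) + 321 \left(1 + 642\right)}{2291 \cdot 3 - 375604} = \frac{134 + 321 \cdot 643}{6873 - 375604} = \frac{134 + 206403}{-368731} = 206537 \left(- \frac{1}{368731}\right) = - \frac{206537}{368731}$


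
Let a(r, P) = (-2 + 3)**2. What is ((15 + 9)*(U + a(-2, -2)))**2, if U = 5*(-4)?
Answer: 207936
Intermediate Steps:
a(r, P) = 1 (a(r, P) = 1**2 = 1)
U = -20
((15 + 9)*(U + a(-2, -2)))**2 = ((15 + 9)*(-20 + 1))**2 = (24*(-19))**2 = (-456)**2 = 207936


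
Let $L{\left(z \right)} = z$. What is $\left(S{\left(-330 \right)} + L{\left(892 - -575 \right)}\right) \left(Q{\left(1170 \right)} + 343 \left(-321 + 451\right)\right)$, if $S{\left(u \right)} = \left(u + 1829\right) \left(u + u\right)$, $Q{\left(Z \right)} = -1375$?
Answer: $-42690931695$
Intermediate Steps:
$S{\left(u \right)} = 2 u \left(1829 + u\right)$ ($S{\left(u \right)} = \left(1829 + u\right) 2 u = 2 u \left(1829 + u\right)$)
$\left(S{\left(-330 \right)} + L{\left(892 - -575 \right)}\right) \left(Q{\left(1170 \right)} + 343 \left(-321 + 451\right)\right) = \left(2 \left(-330\right) \left(1829 - 330\right) + \left(892 - -575\right)\right) \left(-1375 + 343 \left(-321 + 451\right)\right) = \left(2 \left(-330\right) 1499 + \left(892 + 575\right)\right) \left(-1375 + 343 \cdot 130\right) = \left(-989340 + 1467\right) \left(-1375 + 44590\right) = \left(-987873\right) 43215 = -42690931695$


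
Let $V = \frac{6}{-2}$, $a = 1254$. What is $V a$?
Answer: $-3762$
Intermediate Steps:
$V = -3$ ($V = 6 \left(- \frac{1}{2}\right) = -3$)
$V a = \left(-3\right) 1254 = -3762$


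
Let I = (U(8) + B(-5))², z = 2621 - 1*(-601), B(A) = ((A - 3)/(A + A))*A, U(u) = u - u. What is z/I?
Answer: 1611/8 ≈ 201.38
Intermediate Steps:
U(u) = 0
B(A) = -3/2 + A/2 (B(A) = ((-3 + A)/((2*A)))*A = ((-3 + A)*(1/(2*A)))*A = ((-3 + A)/(2*A))*A = -3/2 + A/2)
z = 3222 (z = 2621 + 601 = 3222)
I = 16 (I = (0 + (-3/2 + (½)*(-5)))² = (0 + (-3/2 - 5/2))² = (0 - 4)² = (-4)² = 16)
z/I = 3222/16 = 3222*(1/16) = 1611/8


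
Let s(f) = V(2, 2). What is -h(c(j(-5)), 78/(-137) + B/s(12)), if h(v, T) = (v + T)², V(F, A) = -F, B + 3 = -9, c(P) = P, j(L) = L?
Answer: -3481/18769 ≈ -0.18547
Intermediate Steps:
B = -12 (B = -3 - 9 = -12)
s(f) = -2 (s(f) = -1*2 = -2)
h(v, T) = (T + v)²
-h(c(j(-5)), 78/(-137) + B/s(12)) = -((78/(-137) - 12/(-2)) - 5)² = -((78*(-1/137) - 12*(-½)) - 5)² = -((-78/137 + 6) - 5)² = -(744/137 - 5)² = -(59/137)² = -1*3481/18769 = -3481/18769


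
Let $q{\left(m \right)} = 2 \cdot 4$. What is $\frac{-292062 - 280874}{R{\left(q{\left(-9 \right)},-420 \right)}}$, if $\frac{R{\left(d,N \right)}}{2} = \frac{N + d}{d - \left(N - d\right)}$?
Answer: $\frac{31225012}{103} \approx 3.0316 \cdot 10^{5}$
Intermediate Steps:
$q{\left(m \right)} = 8$
$R{\left(d,N \right)} = \frac{2 \left(N + d\right)}{- N + 2 d}$ ($R{\left(d,N \right)} = 2 \frac{N + d}{d - \left(N - d\right)} = 2 \frac{N + d}{- N + 2 d} = \frac{2 \left(N + d\right)}{- N + 2 d}$)
$\frac{-292062 - 280874}{R{\left(q{\left(-9 \right)},-420 \right)}} = \frac{-292062 - 280874}{2 \frac{1}{\left(-1\right) \left(-420\right) + 2 \cdot 8} \left(-420 + 8\right)} = - \frac{572936}{2 \frac{1}{420 + 16} \left(-412\right)} = - \frac{572936}{2 \cdot \frac{1}{436} \left(-412\right)} = - \frac{572936}{- \frac{206}{109}} = \left(-572936\right) \left(- \frac{109}{206}\right) = \frac{31225012}{103}$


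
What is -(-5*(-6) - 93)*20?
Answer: 1260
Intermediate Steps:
-(-5*(-6) - 93)*20 = -(30 - 93)*20 = -(-63)*20 = -1*(-1260) = 1260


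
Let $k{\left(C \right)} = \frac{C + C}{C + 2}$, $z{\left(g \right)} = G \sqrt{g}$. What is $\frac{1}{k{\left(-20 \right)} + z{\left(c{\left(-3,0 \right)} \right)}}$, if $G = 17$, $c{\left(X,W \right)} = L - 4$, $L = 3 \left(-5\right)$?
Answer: $\frac{180}{445171} - \frac{1377 i \sqrt{19}}{445171} \approx 0.00040434 - 0.013483 i$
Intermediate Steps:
$L = -15$
$c{\left(X,W \right)} = -19$ ($c{\left(X,W \right)} = -15 - 4 = -19$)
$z{\left(g \right)} = 17 \sqrt{g}$
$k{\left(C \right)} = \frac{2 C}{2 + C}$
$\frac{1}{k{\left(-20 \right)} + z{\left(c{\left(-3,0 \right)} \right)}} = \frac{1}{2 \left(-20\right) \frac{1}{2 - 20} + 17 \sqrt{-19}} = \frac{1}{2 \left(-20\right) \frac{1}{-18} + 17 i \sqrt{19}} = \frac{1}{2 \left(-20\right) \left(- \frac{1}{18}\right) + 17 i \sqrt{19}} = \frac{1}{\frac{20}{9} + 17 i \sqrt{19}}$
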